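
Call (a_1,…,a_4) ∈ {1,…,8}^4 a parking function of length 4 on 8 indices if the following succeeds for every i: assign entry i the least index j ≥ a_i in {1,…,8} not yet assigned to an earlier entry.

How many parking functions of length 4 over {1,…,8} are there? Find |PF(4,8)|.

|PF(4,8)| = (8−4+1)·(8+1)^(4−1) = 5 · 729 = 3645
One tuple (5,6,2,8) → sorted (2,5,6,8): b_i ≤ 4+i ∀i, a PF.

3645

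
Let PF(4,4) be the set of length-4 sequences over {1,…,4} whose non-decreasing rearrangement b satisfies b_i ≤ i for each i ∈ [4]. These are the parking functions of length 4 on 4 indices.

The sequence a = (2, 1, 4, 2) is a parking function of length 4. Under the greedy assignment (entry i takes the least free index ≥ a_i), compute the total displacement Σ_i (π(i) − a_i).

1

Σπ = 4·5/2 = 10 (π permutes [4]); Σa = 2+1+4+2 = 9; disp = 10−9 = 1.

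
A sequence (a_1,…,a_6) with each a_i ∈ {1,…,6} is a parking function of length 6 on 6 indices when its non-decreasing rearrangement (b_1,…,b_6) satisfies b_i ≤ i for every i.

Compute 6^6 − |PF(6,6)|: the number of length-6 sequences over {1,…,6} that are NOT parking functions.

|PF| = (6−6+1)·(6+1)^(6−1) = 1 · 16807 = 16807
E.g. (3,3,3,4,6,3) → sorted (3,3,3,3,4,6): b_1=3>1, not a PF.
Total 46656; non-PF = 46656−16807 = 29849

29849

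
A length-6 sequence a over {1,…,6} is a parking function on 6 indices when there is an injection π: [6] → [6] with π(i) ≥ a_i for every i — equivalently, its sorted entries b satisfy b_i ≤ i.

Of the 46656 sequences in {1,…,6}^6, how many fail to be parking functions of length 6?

#PF = 1·7^5 = 1 · 16807 = 16807 (Konheim–Weiss)
Check (6,5,5,4,5,6) → sorted (4,5,5,5,6,6): b_1=4>1, not a PF.
6^6 − 16807 = 46656 − 16807 = 29849

29849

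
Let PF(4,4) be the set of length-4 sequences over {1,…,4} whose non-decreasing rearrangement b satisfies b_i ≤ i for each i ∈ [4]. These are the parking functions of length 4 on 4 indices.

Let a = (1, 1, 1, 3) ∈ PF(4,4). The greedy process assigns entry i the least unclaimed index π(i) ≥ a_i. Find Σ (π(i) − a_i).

4

Σπ = 10 ({1..4} each once); Σa = 1+1+1+3 = 6; disp = 10−6 = 4.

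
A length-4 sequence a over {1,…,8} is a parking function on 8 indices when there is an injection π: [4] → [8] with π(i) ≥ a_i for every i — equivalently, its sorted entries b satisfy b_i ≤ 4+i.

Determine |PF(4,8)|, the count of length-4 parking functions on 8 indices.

3645

|PF(4,8)| = 5·9^3 = 5×729 = 3645
E.g. (5,3,6,7) → sorted (3,5,6,7): b_i ≤ 4+i ∀i, a PF.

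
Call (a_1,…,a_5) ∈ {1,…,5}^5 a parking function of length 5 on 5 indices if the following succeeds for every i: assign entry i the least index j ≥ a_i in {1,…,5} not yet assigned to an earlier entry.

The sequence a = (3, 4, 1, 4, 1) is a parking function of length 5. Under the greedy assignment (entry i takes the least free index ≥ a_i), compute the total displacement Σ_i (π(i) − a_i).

Σπ = 5·6/2 = 15 (π permutes [5]); Σa = 3+4+1+4+1 = 13; disp = 15−13 = 2.

2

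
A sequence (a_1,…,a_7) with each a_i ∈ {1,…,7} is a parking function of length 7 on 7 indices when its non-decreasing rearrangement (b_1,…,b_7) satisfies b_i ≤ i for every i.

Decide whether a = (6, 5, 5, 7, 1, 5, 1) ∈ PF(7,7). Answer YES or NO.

NO

Order a: b = (1, 1, 5, 5, 5, 6, 7).
  b_1=1 ≤ 1
  b_2=1 ≤ 2
  b_3=5 > 3
  fails at i=3 ⇒ NO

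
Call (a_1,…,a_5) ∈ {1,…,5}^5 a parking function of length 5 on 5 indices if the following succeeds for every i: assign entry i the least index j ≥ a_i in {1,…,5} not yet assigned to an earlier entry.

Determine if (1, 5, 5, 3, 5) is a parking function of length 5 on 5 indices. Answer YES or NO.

Rearranged: b = (1, 3, 5, 5, 5).
  b_1=1 ≤ 1
  b_2=3 > 2
  fails at i=2 ⇒ NO

NO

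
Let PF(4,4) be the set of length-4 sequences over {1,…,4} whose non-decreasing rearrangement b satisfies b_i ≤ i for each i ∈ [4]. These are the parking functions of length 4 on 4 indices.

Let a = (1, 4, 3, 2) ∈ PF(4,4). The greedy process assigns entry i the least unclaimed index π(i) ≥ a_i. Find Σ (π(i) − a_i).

Σπ = 4·5/2 = 10 (π permutes [4]); Σa = 1+4+3+2 = 10; disp = 10−10 = 0.

0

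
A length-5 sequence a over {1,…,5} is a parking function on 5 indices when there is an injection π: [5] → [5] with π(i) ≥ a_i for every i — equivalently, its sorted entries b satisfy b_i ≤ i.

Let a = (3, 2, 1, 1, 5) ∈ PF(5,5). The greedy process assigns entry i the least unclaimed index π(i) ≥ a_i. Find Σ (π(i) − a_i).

3

Σπ = 15 ({1..5} each once); Σa = 3+2+1+1+5 = 12; disp = 15−12 = 3.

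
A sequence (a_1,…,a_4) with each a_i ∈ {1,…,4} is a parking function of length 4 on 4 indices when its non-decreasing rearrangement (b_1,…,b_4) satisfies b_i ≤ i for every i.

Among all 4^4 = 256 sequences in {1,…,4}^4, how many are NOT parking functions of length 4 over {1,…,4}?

131

|PF(4,4)| = 1·5^3 = 1×125 = 125 (Pollak)
One tuple (4,2,2,4) → sorted (2,2,4,4): b_1=2>1, not a PF.
Total 256; non-PF = 256−125 = 131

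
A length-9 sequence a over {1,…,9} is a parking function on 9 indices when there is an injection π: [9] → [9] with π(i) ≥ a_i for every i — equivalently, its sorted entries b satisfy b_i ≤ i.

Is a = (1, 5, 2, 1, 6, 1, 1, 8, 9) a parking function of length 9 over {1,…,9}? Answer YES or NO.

YES

Sorted: b = (1, 1, 1, 1, 2, 5, 6, 8, 9).
  b_1=1 ≤ 1
  b_2=1 ≤ 2
  b_3=1 ≤ 3
  b_4=1 ≤ 4
  b_5=2 ≤ 5
  b_6=5 ≤ 6
  b_7=6 ≤ 7
  b_8=8 ≤ 8
  b_9=9 ≤ 9
All bounds hold ⇒ YES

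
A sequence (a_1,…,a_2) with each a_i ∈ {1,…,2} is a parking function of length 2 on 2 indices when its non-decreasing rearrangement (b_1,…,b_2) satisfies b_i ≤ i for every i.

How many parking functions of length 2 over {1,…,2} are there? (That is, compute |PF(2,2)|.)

|PF(2,2)| = (2−2+1)·(2+1)^(2−1) = 1·3 = 3 [KW]
Example (1,1) → sorted (1,1): b_i ≤ i ∀i, a PF.

3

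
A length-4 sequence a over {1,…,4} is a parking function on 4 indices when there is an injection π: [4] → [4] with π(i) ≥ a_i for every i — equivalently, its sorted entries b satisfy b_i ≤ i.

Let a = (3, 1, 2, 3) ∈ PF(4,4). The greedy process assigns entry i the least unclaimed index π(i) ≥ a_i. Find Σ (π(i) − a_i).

Σπ = 4·5/2 = 10 (π permutes [4]); Σa = 3+1+2+3 = 9; disp = 10−9 = 1.

1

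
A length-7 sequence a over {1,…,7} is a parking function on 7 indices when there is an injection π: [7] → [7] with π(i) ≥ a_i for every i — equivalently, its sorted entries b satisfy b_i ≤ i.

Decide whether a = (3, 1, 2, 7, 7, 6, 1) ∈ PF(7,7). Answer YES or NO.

Rearranged: b = (1, 1, 2, 3, 6, 7, 7).
  b_1=1 ≤ 1
  b_2=1 ≤ 2
  b_3=2 ≤ 3
  b_4=3 ≤ 4
  b_5=6 > 5
  fails at i=5 ⇒ NO

NO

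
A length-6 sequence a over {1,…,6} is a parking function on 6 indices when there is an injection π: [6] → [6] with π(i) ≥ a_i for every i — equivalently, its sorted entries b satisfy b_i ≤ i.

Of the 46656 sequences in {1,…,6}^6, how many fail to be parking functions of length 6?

|PF| = (7−6)·7^(6−1) = 1 · 16807 = 16807 (Konheim–Weiss)
One tuple (3,6,6,5,5,5) → sorted (3,5,5,5,6,6): b_1=3>1, not a PF.
Total 46656; non-PF = 46656−16807 = 29849

29849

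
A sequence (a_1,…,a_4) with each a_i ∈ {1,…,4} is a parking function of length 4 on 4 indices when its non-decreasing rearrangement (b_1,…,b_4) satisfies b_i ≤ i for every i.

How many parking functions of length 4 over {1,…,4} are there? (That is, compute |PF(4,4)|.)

125

Count = (4−4+1)·(4+1)^(4−1) = 1 · 125 = 125
One tuple (2,2,1,2) → sorted (1,2,2,2): b_i ≤ i ∀i, a PF.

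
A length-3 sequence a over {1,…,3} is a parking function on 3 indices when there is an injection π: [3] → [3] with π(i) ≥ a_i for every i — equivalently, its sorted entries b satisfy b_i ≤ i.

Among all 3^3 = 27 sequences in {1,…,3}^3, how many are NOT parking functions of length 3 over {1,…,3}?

11

Count = (4−3)·4^(3−1) = 1 · 16 = 16 [KW]
Example (3,3,3) → sorted (3,3,3): b_1=3>1, not a PF.
Total 27; non-PF = 27−16 = 11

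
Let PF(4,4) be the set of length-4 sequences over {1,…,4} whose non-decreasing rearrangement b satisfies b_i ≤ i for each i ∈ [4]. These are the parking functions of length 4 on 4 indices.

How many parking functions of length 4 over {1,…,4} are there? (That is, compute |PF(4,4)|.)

125

|PF| = (5−4)·5^(4−1) = 1 · 125 = 125
E.g. (2,3,1,3) → sorted (1,2,3,3): b_i ≤ i ∀i, a PF.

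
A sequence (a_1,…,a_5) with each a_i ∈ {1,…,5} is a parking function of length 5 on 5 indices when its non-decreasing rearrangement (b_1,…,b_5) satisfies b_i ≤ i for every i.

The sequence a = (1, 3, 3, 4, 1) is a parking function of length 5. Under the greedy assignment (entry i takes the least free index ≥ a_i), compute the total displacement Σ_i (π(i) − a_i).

3

Σπ = 15 ({1..5} each once); Σa = 1+3+3+4+1 = 12; disp = 15−12 = 3.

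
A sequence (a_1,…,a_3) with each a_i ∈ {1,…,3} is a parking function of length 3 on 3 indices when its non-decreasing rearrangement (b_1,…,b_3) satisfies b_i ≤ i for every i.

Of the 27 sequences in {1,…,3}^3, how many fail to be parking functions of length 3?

|PF| = (3−3+1)·(3+1)^(3−1) = 1 · 16 = 16 (Konheim–Weiss)
One tuple (3,3,3) → sorted (3,3,3): b_1=3>1, not a PF.
So 27 − 16 = 11 fail.

11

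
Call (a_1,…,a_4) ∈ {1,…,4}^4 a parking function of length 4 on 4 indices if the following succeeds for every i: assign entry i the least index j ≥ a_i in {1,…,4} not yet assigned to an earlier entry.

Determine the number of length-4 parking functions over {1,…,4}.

Count = (4−4+1)·(4+1)^(4−1) = 1·125 = 125
Example (2,3,1,2) → sorted (1,2,2,3): b_i ≤ i ∀i, a PF.

125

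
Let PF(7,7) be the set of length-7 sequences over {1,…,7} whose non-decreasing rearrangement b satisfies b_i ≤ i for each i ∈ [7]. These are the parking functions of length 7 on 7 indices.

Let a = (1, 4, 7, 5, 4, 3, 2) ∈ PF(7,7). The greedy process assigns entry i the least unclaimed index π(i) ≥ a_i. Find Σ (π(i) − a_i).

Σπ = 28 ({1..7} each once); Σa = 1+4+7+5+4+3+2 = 26; disp = 28−26 = 2.

2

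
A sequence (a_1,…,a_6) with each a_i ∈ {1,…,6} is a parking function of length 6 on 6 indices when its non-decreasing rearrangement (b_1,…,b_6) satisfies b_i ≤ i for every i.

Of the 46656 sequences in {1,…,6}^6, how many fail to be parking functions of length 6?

Count = (6+1−6)·(6+1)^{6−1} = 1·16807 = 16807 (Konheim–Weiss)
Example (4,4,6,5,4,5) → sorted (4,4,4,5,5,6): b_1=4>1, not a PF.
Total 46656; non-PF = 46656−16807 = 29849

29849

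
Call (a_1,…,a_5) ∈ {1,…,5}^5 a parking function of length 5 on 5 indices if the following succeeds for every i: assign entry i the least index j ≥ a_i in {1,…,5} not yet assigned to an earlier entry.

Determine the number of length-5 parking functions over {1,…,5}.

1296

#PF = 1·6^4 = 1×1296 = 1296 [KW]
E.g. (2,1,3,5,3) → sorted (1,2,3,3,5): b_i ≤ i ∀i, a PF.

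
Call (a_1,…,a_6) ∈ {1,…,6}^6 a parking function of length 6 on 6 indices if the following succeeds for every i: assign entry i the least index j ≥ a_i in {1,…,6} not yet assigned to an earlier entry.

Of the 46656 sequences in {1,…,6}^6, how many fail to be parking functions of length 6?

|PF| = (7−6)·7^(6−1) = 1×16807 = 16807 (Konheim–Weiss)
One tuple (6,5,2,5,4,6) → sorted (2,4,5,5,6,6): b_1=2>1, not a PF.
So 46656 − 16807 = 29849 fail.

29849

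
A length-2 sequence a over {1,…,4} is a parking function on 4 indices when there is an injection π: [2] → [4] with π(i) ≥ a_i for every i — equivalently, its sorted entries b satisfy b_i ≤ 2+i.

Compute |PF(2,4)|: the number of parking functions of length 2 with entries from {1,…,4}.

15

|PF(2,4)| = (4+1−2)·(4+1)^{2−1} = 3×5 = 15 [KW]
E.g. (4,1) → sorted (1,4): b_i ≤ 2+i ∀i, a PF.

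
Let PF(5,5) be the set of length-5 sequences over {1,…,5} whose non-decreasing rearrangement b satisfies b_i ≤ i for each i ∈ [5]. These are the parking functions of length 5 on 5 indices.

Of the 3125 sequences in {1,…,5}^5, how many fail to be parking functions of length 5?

1829

#PF = (6−5)·6^(5−1) = 1 · 1296 = 1296 (Pollak)
E.g. (4,5,3,2,4) → sorted (2,3,4,4,5): b_1=2>1, not a PF.
So 3125 − 1296 = 1829 fail.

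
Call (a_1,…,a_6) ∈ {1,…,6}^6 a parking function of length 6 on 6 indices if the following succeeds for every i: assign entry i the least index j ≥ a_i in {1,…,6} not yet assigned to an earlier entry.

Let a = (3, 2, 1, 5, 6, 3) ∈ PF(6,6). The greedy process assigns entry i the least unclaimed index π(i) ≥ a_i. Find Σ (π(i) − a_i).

1

Σπ = 6·7/2 = 21 (π permutes [6]); Σa = 3+2+1+5+6+3 = 20; disp = 21−20 = 1.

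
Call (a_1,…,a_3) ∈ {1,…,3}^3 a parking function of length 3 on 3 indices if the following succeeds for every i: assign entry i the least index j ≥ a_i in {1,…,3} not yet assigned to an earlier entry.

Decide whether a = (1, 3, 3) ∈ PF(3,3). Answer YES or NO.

NO

Order a: b = (1, 3, 3).
  b_1=1 ≤ 1
  b_2=3 > 2
  fails at i=2 ⇒ NO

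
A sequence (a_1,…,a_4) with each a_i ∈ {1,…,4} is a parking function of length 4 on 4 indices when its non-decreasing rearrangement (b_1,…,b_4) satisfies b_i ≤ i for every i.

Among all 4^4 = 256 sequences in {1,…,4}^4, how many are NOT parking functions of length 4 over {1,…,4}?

131

|PF| = (4+1−4)·(4+1)^{4−1} = 1×125 = 125 (Pollak)
Example (3,3,3,3) → sorted (3,3,3,3): b_1=3>1, not a PF.
So 256 − 125 = 131 fail.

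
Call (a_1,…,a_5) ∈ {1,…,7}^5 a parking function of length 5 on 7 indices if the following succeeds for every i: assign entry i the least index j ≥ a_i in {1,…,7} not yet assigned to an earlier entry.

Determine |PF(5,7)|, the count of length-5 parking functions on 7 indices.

|PF| = (8−5)·8^(5−1) = 3 · 4096 = 12288 [KW]
E.g. (5,5,6,1,3) → sorted (1,3,5,5,6): b_i ≤ 2+i ∀i, a PF.

12288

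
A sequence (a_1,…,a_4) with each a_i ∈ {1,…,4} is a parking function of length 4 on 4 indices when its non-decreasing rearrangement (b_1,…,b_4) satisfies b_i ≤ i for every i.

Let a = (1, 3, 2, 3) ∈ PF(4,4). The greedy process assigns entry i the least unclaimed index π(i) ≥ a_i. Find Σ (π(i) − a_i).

1

Σπ = 10 ({1..4} each once); Σa = 1+3+2+3 = 9; disp = 10−9 = 1.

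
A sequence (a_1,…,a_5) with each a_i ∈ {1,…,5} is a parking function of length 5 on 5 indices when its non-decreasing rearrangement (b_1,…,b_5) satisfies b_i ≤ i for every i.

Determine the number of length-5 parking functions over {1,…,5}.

#PF = (5+1−5)·(5+1)^{5−1} = 1·1296 = 1296 [KW]
E.g. (5,1,3,1,1) → sorted (1,1,1,3,5): b_i ≤ i ∀i, a PF.

1296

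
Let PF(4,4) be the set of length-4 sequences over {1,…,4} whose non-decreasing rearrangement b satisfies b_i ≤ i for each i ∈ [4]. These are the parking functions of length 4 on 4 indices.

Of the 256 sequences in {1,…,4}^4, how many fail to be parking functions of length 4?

#PF = 1·5^3 = 1×125 = 125 [KW]
One tuple (4,4,3,4) → sorted (3,4,4,4): b_1=3>1, not a PF.
4^4 − 125 = 256 − 125 = 131

131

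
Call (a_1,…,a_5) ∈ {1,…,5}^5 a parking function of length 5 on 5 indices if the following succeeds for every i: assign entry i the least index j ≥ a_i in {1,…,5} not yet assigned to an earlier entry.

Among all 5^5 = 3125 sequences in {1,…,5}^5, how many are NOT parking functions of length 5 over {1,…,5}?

#PF = (6−5)·6^(5−1) = 1·1296 = 1296 (Pollak)
Check (2,4,4,4,3) → sorted (2,3,4,4,4): b_1=2>1, not a PF.
So 3125 − 1296 = 1829 fail.

1829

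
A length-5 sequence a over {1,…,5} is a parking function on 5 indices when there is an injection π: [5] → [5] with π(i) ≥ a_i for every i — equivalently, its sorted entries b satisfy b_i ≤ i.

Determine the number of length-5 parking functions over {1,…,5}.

|PF| = (5−5+1)·(5+1)^(5−1) = 1·1296 = 1296
Check (2,5,3,1,3) → sorted (1,2,3,3,5): b_i ≤ i ∀i, a PF.

1296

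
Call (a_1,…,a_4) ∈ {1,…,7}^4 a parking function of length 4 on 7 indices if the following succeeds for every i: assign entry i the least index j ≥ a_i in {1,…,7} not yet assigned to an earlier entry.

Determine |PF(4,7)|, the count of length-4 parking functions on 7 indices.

2048

|PF| = 4·8^3 = 4×512 = 2048 (Konheim–Weiss)
Example (7,6,3,3) → sorted (3,3,6,7): b_i ≤ 3+i ∀i, a PF.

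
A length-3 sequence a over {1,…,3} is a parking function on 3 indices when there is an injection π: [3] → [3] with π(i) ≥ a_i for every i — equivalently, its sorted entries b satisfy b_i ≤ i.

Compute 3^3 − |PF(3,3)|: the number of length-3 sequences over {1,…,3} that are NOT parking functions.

Count = (3−3+1)·(3+1)^(3−1) = 1·16 = 16 (Konheim–Weiss)
Example (3,3,2) → sorted (2,3,3): b_1=2>1, not a PF.
3^3 − 16 = 27 − 16 = 11

11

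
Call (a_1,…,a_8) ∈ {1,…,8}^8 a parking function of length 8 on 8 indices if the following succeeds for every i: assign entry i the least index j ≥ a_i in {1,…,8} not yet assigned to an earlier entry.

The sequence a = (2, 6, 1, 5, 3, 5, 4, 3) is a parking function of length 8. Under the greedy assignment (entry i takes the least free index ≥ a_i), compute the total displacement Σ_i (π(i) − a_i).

Σπ = 8·9/2 = 36 (π permutes [8]); Σa = 2+6+1+5+3+5+4+3 = 29; disp = 36−29 = 7.

7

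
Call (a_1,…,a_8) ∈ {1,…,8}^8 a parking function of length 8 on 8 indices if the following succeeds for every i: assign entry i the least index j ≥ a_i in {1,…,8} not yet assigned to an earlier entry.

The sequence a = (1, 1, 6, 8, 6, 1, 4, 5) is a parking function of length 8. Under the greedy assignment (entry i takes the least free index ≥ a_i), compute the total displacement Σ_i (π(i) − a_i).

4

Σπ = 36 ({1..8} each once); Σa = 1+1+6+8+6+1+4+5 = 32; disp = 36−32 = 4.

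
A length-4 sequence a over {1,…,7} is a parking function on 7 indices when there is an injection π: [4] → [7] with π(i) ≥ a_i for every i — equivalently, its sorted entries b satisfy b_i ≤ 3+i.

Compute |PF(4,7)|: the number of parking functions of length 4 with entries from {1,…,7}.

2048

|PF(4,7)| = (7+1−4)·(7+1)^{4−1} = 4×512 = 2048 (Konheim–Weiss)
One tuple (6,1,4,1) → sorted (1,1,4,6): b_i ≤ 3+i ∀i, a PF.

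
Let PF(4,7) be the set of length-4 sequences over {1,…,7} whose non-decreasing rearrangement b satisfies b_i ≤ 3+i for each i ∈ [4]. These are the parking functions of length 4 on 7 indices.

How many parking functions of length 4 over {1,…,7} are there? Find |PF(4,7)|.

Count = (7+1−4)·(7+1)^{4−1} = 4 · 512 = 2048 (Konheim–Weiss)
E.g. (5,6,2,2) → sorted (2,2,5,6): b_i ≤ 3+i ∀i, a PF.

2048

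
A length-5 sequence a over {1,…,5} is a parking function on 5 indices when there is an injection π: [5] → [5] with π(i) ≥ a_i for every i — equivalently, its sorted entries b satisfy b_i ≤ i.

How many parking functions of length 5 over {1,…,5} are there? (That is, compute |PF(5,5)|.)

1296

|PF| = 1·6^4 = 1 · 1296 = 1296 (Pollak)
One tuple (2,3,5,1,4) → sorted (1,2,3,4,5): b_i ≤ i ∀i, a PF.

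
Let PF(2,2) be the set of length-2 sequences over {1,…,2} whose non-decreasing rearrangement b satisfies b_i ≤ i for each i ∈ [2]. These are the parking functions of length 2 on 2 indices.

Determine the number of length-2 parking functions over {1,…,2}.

3

#PF = (3−2)·3^(2−1) = 1·3 = 3 (Pollak)
Check (1,2) → sorted (1,2): b_i ≤ i ∀i, a PF.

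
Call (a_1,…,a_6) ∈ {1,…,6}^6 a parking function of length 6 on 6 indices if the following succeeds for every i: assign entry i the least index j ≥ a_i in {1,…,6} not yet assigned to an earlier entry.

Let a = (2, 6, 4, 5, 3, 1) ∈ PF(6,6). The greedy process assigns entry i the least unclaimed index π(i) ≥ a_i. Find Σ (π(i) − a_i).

0

Σπ(i) = 1+…+6 = 21; Σa = 2+6+4+5+3+1 = 21; disp = 21−21 = 0.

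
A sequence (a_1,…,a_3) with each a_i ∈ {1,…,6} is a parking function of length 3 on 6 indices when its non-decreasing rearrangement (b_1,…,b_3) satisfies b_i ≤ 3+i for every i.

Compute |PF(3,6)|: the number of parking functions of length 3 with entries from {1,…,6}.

|PF(3,6)| = (7−3)·7^(3−1) = 4 · 49 = 196 [KW]
Example (4,6,2) → sorted (2,4,6): b_i ≤ 3+i ∀i, a PF.

196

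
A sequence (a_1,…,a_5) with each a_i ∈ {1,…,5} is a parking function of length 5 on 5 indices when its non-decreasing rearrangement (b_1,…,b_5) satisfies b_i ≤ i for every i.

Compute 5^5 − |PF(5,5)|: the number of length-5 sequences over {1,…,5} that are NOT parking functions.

1829

#PF = 1·6^4 = 1·1296 = 1296
Example (2,5,1,1,5) → sorted (1,1,2,5,5): b_4=5>4, not a PF.
So 3125 − 1296 = 1829 fail.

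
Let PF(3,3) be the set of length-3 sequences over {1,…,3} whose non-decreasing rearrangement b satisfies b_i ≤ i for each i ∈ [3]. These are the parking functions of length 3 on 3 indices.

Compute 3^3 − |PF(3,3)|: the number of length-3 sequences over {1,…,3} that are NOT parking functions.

11

|PF| = (3−3+1)·(3+1)^(3−1) = 1 · 16 = 16 (Pollak)
Check (2,3,2) → sorted (2,2,3): b_1=2>1, not a PF.
So 27 − 16 = 11 fail.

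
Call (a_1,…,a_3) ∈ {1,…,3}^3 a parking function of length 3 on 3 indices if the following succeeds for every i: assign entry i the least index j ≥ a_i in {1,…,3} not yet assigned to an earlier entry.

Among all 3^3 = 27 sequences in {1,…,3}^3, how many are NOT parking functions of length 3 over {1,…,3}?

|PF| = 1·4^2 = 1 · 16 = 16 (Pollak)
Example (3,2,3) → sorted (2,3,3): b_1=2>1, not a PF.
So 27 − 16 = 11 fail.

11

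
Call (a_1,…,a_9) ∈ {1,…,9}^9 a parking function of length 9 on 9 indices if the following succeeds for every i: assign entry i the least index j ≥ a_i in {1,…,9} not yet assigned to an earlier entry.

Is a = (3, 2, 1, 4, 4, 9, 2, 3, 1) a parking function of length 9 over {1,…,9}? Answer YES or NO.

YES

Rearranged: b = (1, 1, 2, 2, 3, 3, 4, 4, 9).
  b_1=1 ≤ 1
  b_2=1 ≤ 2
  b_3=2 ≤ 3
  b_4=2 ≤ 4
  b_5=3 ≤ 5
  b_6=3 ≤ 6
  b_7=4 ≤ 7
  b_8=4 ≤ 8
  b_9=9 ≤ 9
All bounds hold ⇒ YES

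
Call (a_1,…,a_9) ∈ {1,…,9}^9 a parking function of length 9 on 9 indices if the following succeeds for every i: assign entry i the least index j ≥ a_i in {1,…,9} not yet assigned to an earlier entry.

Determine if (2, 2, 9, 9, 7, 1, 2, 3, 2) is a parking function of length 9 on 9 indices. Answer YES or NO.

NO

Sorted: b = (1, 2, 2, 2, 2, 3, 7, 9, 9).
  b_1=1 ≤ 1
  b_2=2 ≤ 2
  b_3=2 ≤ 3
  b_4=2 ≤ 4
  b_5=2 ≤ 5
  b_6=3 ≤ 6
  b_7=7 ≤ 7
  b_8=9 > 8
  fails at i=8 ⇒ NO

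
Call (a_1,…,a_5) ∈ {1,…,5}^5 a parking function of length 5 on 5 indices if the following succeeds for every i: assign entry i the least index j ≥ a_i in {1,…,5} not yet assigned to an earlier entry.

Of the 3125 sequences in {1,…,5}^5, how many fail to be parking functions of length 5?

1829

Count = (5−5+1)·(5+1)^(5−1) = 1 · 1296 = 1296
Check (1,3,5,5,5) → sorted (1,3,5,5,5): b_2=3>2, not a PF.
Total 3125; non-PF = 3125−1296 = 1829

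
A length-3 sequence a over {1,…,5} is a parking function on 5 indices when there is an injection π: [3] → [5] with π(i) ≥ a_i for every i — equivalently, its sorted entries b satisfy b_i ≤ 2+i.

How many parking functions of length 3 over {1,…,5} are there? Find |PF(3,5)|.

|PF| = (5−3+1)·(5+1)^(3−1) = 3×36 = 108 [KW]
One tuple (5,2,1) → sorted (1,2,5): b_i ≤ 2+i ∀i, a PF.

108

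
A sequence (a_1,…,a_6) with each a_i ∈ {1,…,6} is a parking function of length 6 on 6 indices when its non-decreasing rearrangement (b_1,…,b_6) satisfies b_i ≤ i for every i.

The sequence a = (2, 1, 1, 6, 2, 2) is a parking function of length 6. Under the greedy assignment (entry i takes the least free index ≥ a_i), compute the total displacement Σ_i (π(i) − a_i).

7

Σπ = 21 ({1..6} each once); Σa = 2+1+1+6+2+2 = 14; disp = 21−14 = 7.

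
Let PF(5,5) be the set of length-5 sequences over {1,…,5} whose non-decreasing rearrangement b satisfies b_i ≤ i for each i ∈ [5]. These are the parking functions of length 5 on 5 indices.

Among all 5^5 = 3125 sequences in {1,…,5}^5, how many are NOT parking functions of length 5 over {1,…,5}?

1829

|PF(5,5)| = (5+1−5)·(5+1)^{5−1} = 1 · 1296 = 1296 (Pollak)
One tuple (4,5,4,5,4) → sorted (4,4,4,5,5): b_1=4>1, not a PF.
So 3125 − 1296 = 1829 fail.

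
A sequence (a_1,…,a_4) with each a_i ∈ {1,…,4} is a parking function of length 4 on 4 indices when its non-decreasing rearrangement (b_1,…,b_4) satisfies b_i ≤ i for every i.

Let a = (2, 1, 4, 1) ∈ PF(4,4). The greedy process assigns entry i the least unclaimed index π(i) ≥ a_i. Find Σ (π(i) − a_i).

2

Σπ = 4·5/2 = 10 (π permutes [4]); Σa = 2+1+4+1 = 8; disp = 10−8 = 2.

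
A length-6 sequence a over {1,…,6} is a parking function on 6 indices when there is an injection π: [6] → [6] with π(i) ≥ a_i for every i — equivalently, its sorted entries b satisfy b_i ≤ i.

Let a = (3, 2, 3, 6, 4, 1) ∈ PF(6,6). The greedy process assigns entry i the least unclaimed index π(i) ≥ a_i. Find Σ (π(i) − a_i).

2

Σπ = 6·7/2 = 21 (π permutes [6]); Σa = 3+2+3+6+4+1 = 19; disp = 21−19 = 2.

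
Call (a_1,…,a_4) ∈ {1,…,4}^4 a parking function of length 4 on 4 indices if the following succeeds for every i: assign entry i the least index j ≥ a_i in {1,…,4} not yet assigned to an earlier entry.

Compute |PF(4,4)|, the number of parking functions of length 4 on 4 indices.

|PF(4,4)| = (4−4+1)·(4+1)^(4−1) = 1 · 125 = 125 (Pollak)
One tuple (1,2,2,4) → sorted (1,2,2,4): b_i ≤ i ∀i, a PF.

125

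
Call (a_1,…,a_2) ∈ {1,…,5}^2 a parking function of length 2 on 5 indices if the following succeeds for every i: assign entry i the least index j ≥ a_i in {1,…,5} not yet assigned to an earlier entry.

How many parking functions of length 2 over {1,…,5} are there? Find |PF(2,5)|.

Count = (6−2)·6^(2−1) = 4×6 = 24
Check (5,2) → sorted (2,5): b_i ≤ 3+i ∀i, a PF.

24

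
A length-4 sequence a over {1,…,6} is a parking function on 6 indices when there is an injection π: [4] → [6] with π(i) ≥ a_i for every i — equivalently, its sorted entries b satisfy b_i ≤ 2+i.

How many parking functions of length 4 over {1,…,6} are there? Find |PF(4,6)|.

Count = 3·7^3 = 3 · 343 = 1029 (Konheim–Weiss)
Check (5,6,3,2) → sorted (2,3,5,6): b_i ≤ 2+i ∀i, a PF.

1029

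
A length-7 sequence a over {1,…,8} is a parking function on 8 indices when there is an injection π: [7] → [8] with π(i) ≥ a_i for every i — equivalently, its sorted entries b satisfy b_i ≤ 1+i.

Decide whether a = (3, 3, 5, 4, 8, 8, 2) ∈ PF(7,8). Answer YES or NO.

Order a: b = (2, 3, 3, 4, 5, 8, 8).
  b_1=2 ≤ 2
  b_2=3 ≤ 3
  b_3=3 ≤ 4
  b_4=4 ≤ 5
  b_5=5 ≤ 6
  b_6=8 > 7
  fails at i=6 ⇒ NO

NO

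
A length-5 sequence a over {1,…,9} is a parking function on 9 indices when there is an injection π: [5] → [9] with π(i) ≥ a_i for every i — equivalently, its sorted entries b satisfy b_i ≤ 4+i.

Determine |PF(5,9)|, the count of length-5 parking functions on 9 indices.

|PF| = 5·10^4 = 5·10000 = 50000 (Pollak)
Check (1,9,3,1,7) → sorted (1,1,3,7,9): b_i ≤ 4+i ∀i, a PF.

50000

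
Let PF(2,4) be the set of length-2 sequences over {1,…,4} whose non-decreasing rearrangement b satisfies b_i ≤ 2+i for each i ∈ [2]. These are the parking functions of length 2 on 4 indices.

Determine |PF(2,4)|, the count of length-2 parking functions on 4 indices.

15

|PF| = (5−2)·5^(2−1) = 3 · 5 = 15 (Pollak)
E.g. (2,2) → sorted (2,2): b_i ≤ 2+i ∀i, a PF.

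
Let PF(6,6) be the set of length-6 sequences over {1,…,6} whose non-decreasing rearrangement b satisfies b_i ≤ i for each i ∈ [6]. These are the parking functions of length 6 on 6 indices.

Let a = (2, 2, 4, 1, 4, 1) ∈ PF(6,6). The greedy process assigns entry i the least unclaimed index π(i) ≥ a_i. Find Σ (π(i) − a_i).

Σπ = 6·7/2 = 21 (π permutes [6]); Σa = 2+2+4+1+4+1 = 14; disp = 21−14 = 7.

7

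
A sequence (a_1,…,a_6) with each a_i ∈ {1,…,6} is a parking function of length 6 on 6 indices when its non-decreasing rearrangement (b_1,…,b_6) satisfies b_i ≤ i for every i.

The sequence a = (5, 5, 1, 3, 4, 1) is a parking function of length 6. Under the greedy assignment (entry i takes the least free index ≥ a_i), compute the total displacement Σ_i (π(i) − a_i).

2

Σπ = 6·7/2 = 21 (π permutes [6]); Σa = 5+5+1+3+4+1 = 19; disp = 21−19 = 2.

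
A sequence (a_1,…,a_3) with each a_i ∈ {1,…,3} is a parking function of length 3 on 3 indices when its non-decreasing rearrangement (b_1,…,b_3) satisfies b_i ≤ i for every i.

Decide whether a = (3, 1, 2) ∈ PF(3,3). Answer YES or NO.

YES

Order a: b = (1, 2, 3).
  b_1=1 ≤ 1
  b_2=2 ≤ 2
  b_3=3 ≤ 3
All bounds hold ⇒ YES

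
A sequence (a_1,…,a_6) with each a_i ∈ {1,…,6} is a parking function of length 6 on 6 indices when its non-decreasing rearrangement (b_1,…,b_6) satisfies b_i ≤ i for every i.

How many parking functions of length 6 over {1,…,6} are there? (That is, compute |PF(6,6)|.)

#PF = (6+1−6)·(6+1)^{6−1} = 1·16807 = 16807 (Konheim–Weiss)
E.g. (1,1,2,3,5,4) → sorted (1,1,2,3,4,5): b_i ≤ i ∀i, a PF.

16807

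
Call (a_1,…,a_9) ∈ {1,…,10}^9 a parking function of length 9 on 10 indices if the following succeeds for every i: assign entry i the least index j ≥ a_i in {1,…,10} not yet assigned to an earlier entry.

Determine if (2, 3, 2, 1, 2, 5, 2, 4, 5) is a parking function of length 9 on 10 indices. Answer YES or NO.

Sorted: b = (1, 2, 2, 2, 2, 3, 4, 5, 5).
  b_1=1 ≤ 2
  b_2=2 ≤ 3
  b_3=2 ≤ 4
  b_4=2 ≤ 5
  b_5=2 ≤ 6
  b_6=3 ≤ 7
  b_7=4 ≤ 8
  b_8=5 ≤ 9
  b_9=5 ≤ 10
All bounds hold ⇒ YES

YES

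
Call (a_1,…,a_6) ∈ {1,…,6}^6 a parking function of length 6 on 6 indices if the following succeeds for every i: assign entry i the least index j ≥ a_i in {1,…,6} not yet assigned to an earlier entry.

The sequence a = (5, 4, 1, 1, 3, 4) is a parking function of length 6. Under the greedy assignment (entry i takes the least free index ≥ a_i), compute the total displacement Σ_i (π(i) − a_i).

Σπ = 21 ({1..6} each once); Σa = 5+4+1+1+3+4 = 18; disp = 21−18 = 3.

3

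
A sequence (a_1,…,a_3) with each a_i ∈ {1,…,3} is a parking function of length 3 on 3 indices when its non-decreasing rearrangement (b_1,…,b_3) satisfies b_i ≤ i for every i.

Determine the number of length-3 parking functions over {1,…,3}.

16

|PF| = 1·4^2 = 1×16 = 16 [KW]
E.g. (1,2,1) → sorted (1,1,2): b_i ≤ i ∀i, a PF.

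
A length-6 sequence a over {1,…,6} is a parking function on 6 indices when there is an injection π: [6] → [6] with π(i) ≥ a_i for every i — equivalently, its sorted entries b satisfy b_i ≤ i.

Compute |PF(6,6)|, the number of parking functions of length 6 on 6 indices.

|PF| = (6+1−6)·(6+1)^{6−1} = 1·16807 = 16807 (Pollak)
One tuple (1,1,5,6,3,3) → sorted (1,1,3,3,5,6): b_i ≤ i ∀i, a PF.

16807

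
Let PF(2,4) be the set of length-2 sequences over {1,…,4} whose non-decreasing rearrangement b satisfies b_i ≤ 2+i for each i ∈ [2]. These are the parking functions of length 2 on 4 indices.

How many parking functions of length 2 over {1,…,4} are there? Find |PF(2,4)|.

|PF| = (4−2+1)·(4+1)^(2−1) = 3·5 = 15 (Konheim–Weiss)
Example (1,2) → sorted (1,2): b_i ≤ 2+i ∀i, a PF.

15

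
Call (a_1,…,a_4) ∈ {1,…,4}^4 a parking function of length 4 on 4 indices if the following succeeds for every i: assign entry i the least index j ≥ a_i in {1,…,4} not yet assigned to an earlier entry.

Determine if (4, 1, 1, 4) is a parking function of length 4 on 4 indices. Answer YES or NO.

Sorted: b = (1, 1, 4, 4).
  b_1=1 ≤ 1
  b_2=1 ≤ 2
  b_3=4 > 3
  fails at i=3 ⇒ NO

NO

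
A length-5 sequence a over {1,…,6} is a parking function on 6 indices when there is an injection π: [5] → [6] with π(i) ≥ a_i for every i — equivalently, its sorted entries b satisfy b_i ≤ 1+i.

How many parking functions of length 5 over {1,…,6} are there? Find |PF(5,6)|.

Count = 2·7^4 = 2 · 2401 = 4802 (Pollak)
E.g. (1,4,3,6,4) → sorted (1,3,4,4,6): b_i ≤ 1+i ∀i, a PF.

4802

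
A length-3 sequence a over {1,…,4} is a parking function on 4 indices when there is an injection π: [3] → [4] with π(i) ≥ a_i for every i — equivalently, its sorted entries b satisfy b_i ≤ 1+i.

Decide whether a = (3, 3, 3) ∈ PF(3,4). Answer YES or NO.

NO

Rearranged: b = (3, 3, 3).
  b_1=3 > 2
  fails at i=1 ⇒ NO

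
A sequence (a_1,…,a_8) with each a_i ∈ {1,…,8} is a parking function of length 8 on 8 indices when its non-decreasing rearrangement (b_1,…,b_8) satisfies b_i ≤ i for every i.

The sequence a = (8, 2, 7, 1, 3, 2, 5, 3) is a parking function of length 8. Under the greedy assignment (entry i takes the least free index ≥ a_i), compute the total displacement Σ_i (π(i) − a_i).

Σπ(i) = 1+…+8 = 36; Σa = 8+2+7+1+3+2+5+3 = 31; disp = 36−31 = 5.

5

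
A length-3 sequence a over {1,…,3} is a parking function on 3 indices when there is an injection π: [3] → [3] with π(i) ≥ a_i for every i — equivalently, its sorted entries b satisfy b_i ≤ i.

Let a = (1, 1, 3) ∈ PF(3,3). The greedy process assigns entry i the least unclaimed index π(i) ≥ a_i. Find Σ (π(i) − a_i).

1

Σπ = 3·4/2 = 6 (π permutes [3]); Σa = 1+1+3 = 5; disp = 6−5 = 1.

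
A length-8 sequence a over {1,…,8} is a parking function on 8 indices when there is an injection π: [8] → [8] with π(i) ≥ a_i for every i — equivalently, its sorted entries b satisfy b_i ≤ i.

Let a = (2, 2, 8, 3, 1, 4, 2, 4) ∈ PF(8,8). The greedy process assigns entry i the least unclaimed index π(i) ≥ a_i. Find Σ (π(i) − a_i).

Σπ = 36 ({1..8} each once); Σa = 2+2+8+3+1+4+2+4 = 26; disp = 36−26 = 10.

10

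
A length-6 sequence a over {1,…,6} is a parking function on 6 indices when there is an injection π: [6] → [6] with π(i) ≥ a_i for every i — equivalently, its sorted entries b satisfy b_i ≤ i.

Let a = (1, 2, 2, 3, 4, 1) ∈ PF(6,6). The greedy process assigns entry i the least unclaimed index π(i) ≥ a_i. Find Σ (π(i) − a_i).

8

Σπ(i) = 1+…+6 = 21; Σa = 1+2+2+3+4+1 = 13; disp = 21−13 = 8.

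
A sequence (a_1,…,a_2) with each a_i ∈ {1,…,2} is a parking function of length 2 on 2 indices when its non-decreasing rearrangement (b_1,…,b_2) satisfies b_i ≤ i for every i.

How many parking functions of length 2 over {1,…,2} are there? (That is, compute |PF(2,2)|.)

3

|PF(2,2)| = (3−2)·3^(2−1) = 1×3 = 3 (Pollak)
Example (2,1) → sorted (1,2): b_i ≤ i ∀i, a PF.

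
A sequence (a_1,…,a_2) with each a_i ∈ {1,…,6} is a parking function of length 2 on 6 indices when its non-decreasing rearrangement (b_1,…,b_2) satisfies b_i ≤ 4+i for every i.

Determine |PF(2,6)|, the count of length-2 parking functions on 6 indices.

|PF(2,6)| = (6−2+1)·(6+1)^(2−1) = 5×7 = 35
One tuple (4,5) → sorted (4,5): b_i ≤ 4+i ∀i, a PF.

35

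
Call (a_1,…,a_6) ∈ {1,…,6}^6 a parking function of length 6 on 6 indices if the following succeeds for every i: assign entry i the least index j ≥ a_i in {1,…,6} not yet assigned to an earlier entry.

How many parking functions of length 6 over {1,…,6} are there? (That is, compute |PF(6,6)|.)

16807

|PF| = (6+1−6)·(6+1)^{6−1} = 1 · 16807 = 16807 (Konheim–Weiss)
One tuple (5,3,1,2,5,3) → sorted (1,2,3,3,5,5): b_i ≤ i ∀i, a PF.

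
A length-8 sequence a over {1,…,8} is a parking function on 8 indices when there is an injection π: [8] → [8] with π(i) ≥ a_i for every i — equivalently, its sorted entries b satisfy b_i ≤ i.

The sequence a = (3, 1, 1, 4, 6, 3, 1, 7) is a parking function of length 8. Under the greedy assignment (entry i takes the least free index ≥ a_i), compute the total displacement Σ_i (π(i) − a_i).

10

Σπ = 8·9/2 = 36 (π permutes [8]); Σa = 3+1+1+4+6+3+1+7 = 26; disp = 36−26 = 10.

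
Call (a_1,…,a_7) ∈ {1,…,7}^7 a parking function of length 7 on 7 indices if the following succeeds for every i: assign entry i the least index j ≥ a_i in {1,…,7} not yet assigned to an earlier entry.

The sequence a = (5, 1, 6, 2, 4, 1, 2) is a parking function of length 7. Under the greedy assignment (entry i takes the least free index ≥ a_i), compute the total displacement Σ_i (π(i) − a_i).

7

Σπ = 7·8/2 = 28 (π permutes [7]); Σa = 5+1+6+2+4+1+2 = 21; disp = 28−21 = 7.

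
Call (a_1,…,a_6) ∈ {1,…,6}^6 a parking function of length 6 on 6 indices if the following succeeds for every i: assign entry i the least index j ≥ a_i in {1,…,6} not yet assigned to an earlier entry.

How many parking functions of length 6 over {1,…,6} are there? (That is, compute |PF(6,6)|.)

16807

Count = 1·7^5 = 1×16807 = 16807
Check (3,2,1,1,3,5) → sorted (1,1,2,3,3,5): b_i ≤ i ∀i, a PF.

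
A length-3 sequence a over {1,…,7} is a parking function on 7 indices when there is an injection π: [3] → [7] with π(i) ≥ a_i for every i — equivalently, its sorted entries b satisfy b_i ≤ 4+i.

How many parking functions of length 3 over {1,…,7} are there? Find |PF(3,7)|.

|PF| = (7+1−3)·(7+1)^{3−1} = 5×64 = 320 (Pollak)
Check (2,2,6) → sorted (2,2,6): b_i ≤ 4+i ∀i, a PF.

320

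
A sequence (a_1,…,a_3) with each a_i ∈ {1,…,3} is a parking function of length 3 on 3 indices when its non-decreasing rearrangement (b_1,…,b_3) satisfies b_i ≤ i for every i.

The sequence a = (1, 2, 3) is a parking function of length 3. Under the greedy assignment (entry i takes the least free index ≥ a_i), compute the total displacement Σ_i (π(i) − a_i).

Σπ = 3·4/2 = 6 (π permutes [3]); Σa = 1+2+3 = 6; disp = 6−6 = 0.

0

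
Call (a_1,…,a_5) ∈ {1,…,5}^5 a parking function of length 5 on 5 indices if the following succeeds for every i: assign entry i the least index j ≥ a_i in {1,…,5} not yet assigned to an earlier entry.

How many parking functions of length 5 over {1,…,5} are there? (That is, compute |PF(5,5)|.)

|PF| = (5−5+1)·(5+1)^(5−1) = 1 · 1296 = 1296 (Konheim–Weiss)
Example (4,1,3,3,2) → sorted (1,2,3,3,4): b_i ≤ i ∀i, a PF.

1296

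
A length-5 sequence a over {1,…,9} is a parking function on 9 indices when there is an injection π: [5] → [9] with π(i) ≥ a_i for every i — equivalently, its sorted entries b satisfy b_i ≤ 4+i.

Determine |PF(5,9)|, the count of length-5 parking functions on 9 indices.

|PF(5,9)| = (9+1−5)·(9+1)^{5−1} = 5·10000 = 50000
Example (6,9,3,4,4) → sorted (3,4,4,6,9): b_i ≤ 4+i ∀i, a PF.

50000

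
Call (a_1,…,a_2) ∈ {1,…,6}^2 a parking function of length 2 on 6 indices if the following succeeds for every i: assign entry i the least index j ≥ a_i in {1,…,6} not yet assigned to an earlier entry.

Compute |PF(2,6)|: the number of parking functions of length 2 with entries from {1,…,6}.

#PF = (6−2+1)·(6+1)^(2−1) = 5·7 = 35 [KW]
One tuple (4,4) → sorted (4,4): b_i ≤ 4+i ∀i, a PF.

35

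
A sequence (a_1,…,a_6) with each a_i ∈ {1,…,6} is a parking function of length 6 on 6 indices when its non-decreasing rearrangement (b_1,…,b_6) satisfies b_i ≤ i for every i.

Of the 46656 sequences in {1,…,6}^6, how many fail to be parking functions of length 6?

#PF = 1·7^5 = 1×16807 = 16807
One tuple (5,2,3,4,5,4) → sorted (2,3,4,4,5,5): b_1=2>1, not a PF.
So 46656 − 16807 = 29849 fail.

29849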